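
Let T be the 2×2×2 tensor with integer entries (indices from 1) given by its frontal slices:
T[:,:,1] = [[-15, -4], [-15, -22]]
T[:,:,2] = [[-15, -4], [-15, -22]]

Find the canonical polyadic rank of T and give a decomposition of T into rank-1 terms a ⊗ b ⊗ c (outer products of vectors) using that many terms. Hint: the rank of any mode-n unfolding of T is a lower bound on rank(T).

rank(T) = 2

Lower bound: the mode-2 unfolding of T (rows indexed by j, columns by (i,k) = (1,1), (1,2), (2,1), (2,2)) is [[-15, -15, -15, -15], [-4, -4, -22, -22]].
There the 2×2 minor on rows j ∈ {1, 2}, columns (i,k) ∈ {(1,1), (2,1)} is det [[-15, -15], [-4, -22]] = 270 ≠ 0, so this unfolding has rank ≥ 2; CP rank is at least every unfolding rank, so rank(T) ≥ 2. (Flattening ranks never certify an upper bound on CP rank; for that we must actually write T with 2 rank-1 terms.)
Upper bound — finding two terms. Every mode-3 slice of T is a multiple of one matrix: T[:,:,k] = c[k]·M with c = (1, 1) and M = [[-15, -4], [-15, -22]] (rows indexed by i, columns by j). So it suffices to write M as a sum of two rank-1 matrices.
Splitting M by its rows (i = 1, 2), M = (1, 0)(-15, -4)ᵀ + (0, 1)(-15, -22)ᵀ.
Hence T = (1, 0) ⊗ (-15, -4) ⊗ (1, 1) + (0, 1) ⊗ (-15, -22) ⊗ (1, 1), so rank(T) ≤ 2.
These bounds meet, so rank(T) = 2.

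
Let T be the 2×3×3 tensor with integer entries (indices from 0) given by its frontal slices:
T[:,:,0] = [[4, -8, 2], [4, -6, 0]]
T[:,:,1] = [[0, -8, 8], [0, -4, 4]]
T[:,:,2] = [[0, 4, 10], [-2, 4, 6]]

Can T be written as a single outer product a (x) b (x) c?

No

The mode-2 unfolding of T (rows indexed by j, columns by (i,k) = (0,0), (0,1), (0,2), (1,0), (1,1), (1,2)) is [[4, 0, 0, 4, 0, -2], [-8, -8, 4, -6, -4, 4], [2, 8, 10, 0, 4, 6]].
There the 3×3 minor on rows j ∈ {0, 1, 2}, columns (i,k) ∈ {(0,0), (0,1), (0,2)} is det [[4, 0, 0], [-8, -8, 4], [2, 8, 10]] = -448 ≠ 0, so this unfolding has rank ≥ 3; CP rank is at least every unfolding rank, so rank(T) ≥ 3.
In particular rank(T) ≥ 3 > 1, so T is not rank-1.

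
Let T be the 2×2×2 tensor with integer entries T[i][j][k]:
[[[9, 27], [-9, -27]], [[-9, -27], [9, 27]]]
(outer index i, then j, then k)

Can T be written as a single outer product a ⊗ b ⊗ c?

If T = a ⊗ b ⊗ c then every fibre of T is a multiple of the corresponding factor, so read the factors off the fibres through the nonzero entry T[0,0,0] = 9.
The mode-1 fibre T[:,0,0] = [9, -9] gives a = (1, -1) (primitive direction); the mode-2 fibre T[0,:,0] = [9, -9] gives b = (1, -1); then c[k] = T[0,0,k] / (a[0]·b[0]) = [9, 27] / 1 = (9, 27).
Expanding (1, -1) ⊗ (1, -1) ⊗ (9, 27) reproduces all 8 entries of T, so T = (1, -1) ⊗ (1, -1) ⊗ (9, 27) and rank(T) ≤ 1.
Equivalently every frontal slice T[:,:,k] is c[k] times the rank-1 matrix (1, -1) ⊗ (1, -1). So T has rank 1 (it is nonzero).

Yes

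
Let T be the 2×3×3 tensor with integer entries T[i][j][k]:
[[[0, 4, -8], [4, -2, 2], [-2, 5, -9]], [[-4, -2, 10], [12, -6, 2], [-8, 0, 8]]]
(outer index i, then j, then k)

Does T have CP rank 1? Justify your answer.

No

The mode-3 unfolding of T (rows indexed by k, columns by (i,j) = (0,0), (0,1), (0,2), (1,0), (1,1), (1,2)) is [[0, 4, -2, -4, 12, -8], [4, -2, 5, -2, -6, 0], [-8, 2, -9, 10, 2, 8]].
There the 3×3 minor on rows k ∈ {0, 1, 2}, columns (i,j) ∈ {(0,0), (0,1), (1,0)} is det [[0, 4, -4], [4, -2, -2], [-8, 2, 10]] = -64 ≠ 0, so this unfolding has rank ≥ 3; CP rank is at least every unfolding rank, so rank(T) ≥ 3.
In particular rank(T) ≥ 3 > 1, so T is not rank-1.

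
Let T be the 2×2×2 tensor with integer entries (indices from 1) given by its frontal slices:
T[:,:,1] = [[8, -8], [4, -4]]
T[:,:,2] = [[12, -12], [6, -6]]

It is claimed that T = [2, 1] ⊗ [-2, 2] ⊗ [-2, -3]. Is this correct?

Yes

Reconstruct entrywise from the claimed factors. For example, T[1,1,1] = 8 and Σₗ aₗ[1]bₗ[1]cₗ[1] = (2)·(-2)·(-2) = 8; checking all 8 entries, every one matches. The claim holds.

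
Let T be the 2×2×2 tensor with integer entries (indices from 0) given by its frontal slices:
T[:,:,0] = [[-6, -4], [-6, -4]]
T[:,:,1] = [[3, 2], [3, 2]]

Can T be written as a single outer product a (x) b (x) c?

Yes

If T = a (x) b (x) c then every fibre of T is a multiple of the corresponding factor, so read the factors off the fibres through the nonzero entry T[0,0,0] = -6.
The mode-1 fibre T[:,0,0] = [-6, -6] gives a = [1, 1] (primitive direction); the mode-2 fibre T[0,:,0] = [-6, -4] gives b = [3, 2]; then c[k] = T[0,0,k] / (a[0]·b[0]) = [-6, 3] / 3 = [-2, 1].
Expanding [1, 1] (x) [3, 2] (x) [-2, 1] reproduces all 8 entries of T, so T = [1, 1] (x) [3, 2] (x) [-2, 1] and rank(T) ≤ 1.
Equivalently every frontal slice T[:,:,k] is c[k] times the rank-1 matrix [1, 1] (x) [3, 2]. So T has rank 1 (it is nonzero).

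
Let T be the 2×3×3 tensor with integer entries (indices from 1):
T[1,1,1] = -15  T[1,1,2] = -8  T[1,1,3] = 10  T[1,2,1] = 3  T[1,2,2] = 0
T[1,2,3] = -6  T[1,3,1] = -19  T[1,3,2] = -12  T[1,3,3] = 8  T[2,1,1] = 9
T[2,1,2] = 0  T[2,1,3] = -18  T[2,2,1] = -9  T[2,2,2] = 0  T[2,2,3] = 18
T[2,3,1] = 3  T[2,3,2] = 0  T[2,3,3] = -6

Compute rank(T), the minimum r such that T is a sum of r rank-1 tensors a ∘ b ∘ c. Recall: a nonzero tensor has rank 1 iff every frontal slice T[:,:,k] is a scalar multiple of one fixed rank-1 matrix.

2

Lower bound: the mode-3 unfolding of T (rows indexed by k, columns by (i,j) = (1,1), (1,2), (1,3), (2,1), (2,2), (2,3)) is [[-15, 3, -19, 9, -9, 3], [-8, 0, -12, 0, 0, 0], [10, -6, 8, -18, 18, -6]].
There the 2×2 minor on rows k ∈ {1, 2}, columns (i,j) ∈ {(1,1), (1,2)} is det [[-15, 3], [-8, 0]] = 24 ≠ 0, so this unfolding has rank ≥ 2; CP rank is at least every unfolding rank, so rank(T) ≥ 2. (Flattening ranks never certify an upper bound on CP rank; for that we must actually write T with 2 rank-1 terms.)
Upper bound — finding two terms. Write S_k = T[:,:,k] for the frontal slices: S₁ = [[-15, 3, -19], [9, -9, 3]], S₂ = [[-8, 0, -12], [0, 0, 0]], S₃ = [[10, -6, 8], [-18, 18, -6]].
If T = a₁ ∘ b₁ ∘ c₁ + a₂ ∘ b₂ ∘ c₂ then each S_k = c₁[k]·a₁b₁ᵀ + c₂[k]·a₂b₂ᵀ. S₁ and S₂ are linearly independent, so a₁b₁ᵀ and a₂b₂ᵀ must span the same plane of matrices: they are the rank-1 matrices of the form x·S₁ + y·S₂.
The 2×2 minor of x·S₁ + y·S₂ on rows {1,2}, columns {1,2} is 108·x² + 72·xy = 36·(3·x + 2·y)(x), vanishing at (x:y) = (2:-3) and (0:1).
M₁ = 2·S₁ − 3·S₂ = [[-6, 6, -2], [18, -18, 6]] = (-2)·[1, -3][3, -3, 1]ᵀ and M₂ = S₂ = [[-8, 0, -12], [0, 0, 0]] = (-4)·[1, 0][2, 0, 3]ᵀ, so take a₁ = [1, -3], b₁ = [3, -3, 1], a₂ = [1, 0], b₂ = [2, 0, 3].
Each slice is an integer combination of E₁ = a₁b₁ᵀ and E₂ = a₂b₂ᵀ: S₁ = −E₁ − 6·E₂, S₂ = −4·E₂, S₃ = 2·E₁ + 2·E₂; reading off coefficients, c₁ = [-1, 0, 2] and c₂ = [-6, -4, 2].
Hence T = [1, -3] ∘ [3, -3, 1] ∘ [-1, 0, 2] + [1, 0] ∘ [2, 0, 3] ∘ [-6, -4, 2], so rank(T) ≤ 2.
These bounds meet, so rank(T) = 2.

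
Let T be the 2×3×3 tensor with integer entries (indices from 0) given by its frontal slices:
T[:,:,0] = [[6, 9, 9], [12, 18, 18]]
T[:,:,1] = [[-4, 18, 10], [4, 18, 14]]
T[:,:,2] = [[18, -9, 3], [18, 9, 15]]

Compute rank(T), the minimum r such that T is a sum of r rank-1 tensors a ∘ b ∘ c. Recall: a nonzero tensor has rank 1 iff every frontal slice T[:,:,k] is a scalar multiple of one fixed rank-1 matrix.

2

Lower bound: the mode-2 unfolding of T (rows indexed by j, columns by (i,k) = (0,0), (0,1), (0,2), (1,0), (1,1), (1,2)) is [[6, -4, 18, 12, 4, 18], [9, 18, -9, 18, 18, 9], [9, 10, 3, 18, 14, 15]].
There the 2×2 minor on rows j ∈ {0, 1}, columns (i,k) ∈ {(0,0), (0,1)} is det [[6, -4], [9, 18]] = 144 ≠ 0, so this unfolding has rank ≥ 2; CP rank is at least every unfolding rank, so rank(T) ≥ 2. (Flattening ranks never certify an upper bound on CP rank; for that we must actually write T with 2 rank-1 terms.)
Upper bound — finding two terms. Write S_k = T[:,:,k] for the frontal slices: S₀ = [[6, 9, 9], [12, 18, 18]], S₁ = [[-4, 18, 10], [4, 18, 14]], S₂ = [[18, -9, 3], [18, 9, 15]].
If T = a₁ ∘ b₁ ∘ c₁ + a₂ ∘ b₂ ∘ c₂ then each S_k = c₁[k]·a₁b₁ᵀ + c₂[k]·a₂b₂ᵀ. S₀ and S₁ are linearly independent, so a₁b₁ᵀ and a₂b₂ᵀ must span the same plane of matrices: they are the rank-1 matrices of the form x·S₀ + y·S₁.
The 2×2 minor of x·S₀ + y·S₁ on rows {0,1}, columns {0,1} is −216·xy − 144·y² = (-72)·(3·x + 2·y)(y), vanishing at (x:y) = (2:-3) and (1:0).
M₁ = 2·S₀ − 3·S₁ = [[24, -36, -12], [12, -18, -6]] = 6·[2, 1][2, -3, -1]ᵀ and M₂ = S₀ = [[6, 9, 9], [12, 18, 18]] = 3·[1, 2][2, 3, 3]ᵀ, so take a₁ = [2, 1], b₁ = [2, -3, -1], a₂ = [1, 2], b₂ = [2, 3, 3].
Each slice is an integer combination of E₁ = a₁b₁ᵀ and E₂ = a₂b₂ᵀ: S₀ = 3·E₂, S₁ = −2·E₁ + 2·E₂, S₂ = 3·E₁ + 3·E₂; reading off coefficients, c₁ = [0, -2, 3] and c₂ = [3, 2, 3].
Hence T = [2, 1] ∘ [2, -3, -1] ∘ [0, -2, 3] + [1, 2] ∘ [2, 3, 3] ∘ [3, 2, 3], so rank(T) ≤ 2.
These bounds meet, so rank(T) = 2.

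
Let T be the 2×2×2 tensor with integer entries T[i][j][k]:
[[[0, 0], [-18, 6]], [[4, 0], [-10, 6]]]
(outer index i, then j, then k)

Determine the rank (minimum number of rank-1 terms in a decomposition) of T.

2

Lower bound: in the mode-1 unfolding of T (rows indexed by i, columns by (j,k)) the 2×2 minor on rows i ∈ {0, 1}, columns (j,k) ∈ {(0,0), (1,0)} is det [[0, -18], [4, -10]] = 72 ≠ 0, so that unfolding has rank ≥ 2 and hence rank(T) ≥ 2 (CP rank is at least every unfolding rank, though it can be larger).
Upper bound: with S_k = T[:,:,k], the two rank-1 terms a₁b₁ᵀ, a₂b₂ᵀ are the rank-1 members of the pencil x·S₀ + y·S₁.
det(x·S₀ + y·S₁) is 72·x² − 24·xy = 24·(3·x − y)(x), vanishing at (x:y) = (1:3) and (0:1).
M₁ = S₀ + 3·S₁ = [[0, 0], [4, 8]] = 4·(0, 1)(1, 2)ᵀ and M₂ = S₁ = [[0, 6], [0, 6]] = 6·(1, 1)(0, 1)ᵀ, so take a₁ = (0, 1), b₁ = (1, 2), a₂ = (1, 1), b₂ = (0, 1).
Each slice is an integer combination of E₁ = a₁b₁ᵀ and E₂ = a₂b₂ᵀ: S₀ = 4·E₁ − 18·E₂, S₁ = 6·E₂; reading off coefficients, c₁ = (4, 0) and c₂ = (-18, 6).
Hence T = (0, 1) ⊗ (1, 2) ⊗ (4, 0) + (1, 1) ⊗ (0, 1) ⊗ (-18, 6), so rank(T) ≤ 2.
These bounds meet, so rank(T) = 2.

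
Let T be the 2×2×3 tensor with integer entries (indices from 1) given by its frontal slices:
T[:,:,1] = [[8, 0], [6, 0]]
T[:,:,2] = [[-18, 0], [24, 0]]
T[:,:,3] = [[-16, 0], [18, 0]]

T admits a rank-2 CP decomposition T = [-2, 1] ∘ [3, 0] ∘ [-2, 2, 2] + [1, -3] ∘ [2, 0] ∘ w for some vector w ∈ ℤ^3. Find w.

w = [-2, -3, -2]

Subtract the known terms from T to get the rank-1 residual R = [1, -3] ∘ [2, 0] ∘ w, so R[i,j,k] = a[i]·b[j]·w[k]. Pick indices with nonzero a[1]·b[1] = (1)·(2) = 2. Only the fibre through (1,1,·) is needed: R[1,1,:] = T[1,1,:] − Σₗ aₗ[1]bₗ[1]cₗ = [8, -18, -16] − (-2)·(3)·[-2, 2, 2] = [-4, -6, -4]. Then w[k] = R[1,1,k] / 2 for each k, giving w = [-4, -6, -4] / 2 = [-2, -3, -2].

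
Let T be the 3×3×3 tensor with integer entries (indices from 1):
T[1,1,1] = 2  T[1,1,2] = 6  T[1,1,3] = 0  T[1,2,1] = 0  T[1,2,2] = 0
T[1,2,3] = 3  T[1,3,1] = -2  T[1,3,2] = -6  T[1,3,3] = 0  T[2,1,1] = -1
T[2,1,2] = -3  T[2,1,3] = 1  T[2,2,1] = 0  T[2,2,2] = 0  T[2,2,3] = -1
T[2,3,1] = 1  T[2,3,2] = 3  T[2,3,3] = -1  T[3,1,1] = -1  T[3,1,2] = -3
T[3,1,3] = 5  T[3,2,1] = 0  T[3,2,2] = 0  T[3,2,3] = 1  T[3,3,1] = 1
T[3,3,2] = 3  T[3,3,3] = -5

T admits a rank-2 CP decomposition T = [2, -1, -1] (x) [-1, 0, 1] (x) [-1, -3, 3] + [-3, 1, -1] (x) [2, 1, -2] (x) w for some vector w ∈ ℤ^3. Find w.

w = [0, 0, -1]

Subtract the known terms from T to get the rank-1 residual R = [-3, 1, -1] (x) [2, 1, -2] (x) w, so R[i,j,k] = a[i]·b[j]·w[k]. Pick indices with nonzero a[1]·b[1] = (-3)·(2) = -6. Only the fibre through (1,1,·) is needed: R[1,1,:] = T[1,1,:] − Σₗ aₗ[1]bₗ[1]cₗ = [2, 6, 0] − (2)·(-1)·[-1, -3, 3] = [0, 0, 6]. Then w[k] = R[1,1,k] / -6 for each k, giving w = [0, 0, 6] / -6 = [0, 0, -1].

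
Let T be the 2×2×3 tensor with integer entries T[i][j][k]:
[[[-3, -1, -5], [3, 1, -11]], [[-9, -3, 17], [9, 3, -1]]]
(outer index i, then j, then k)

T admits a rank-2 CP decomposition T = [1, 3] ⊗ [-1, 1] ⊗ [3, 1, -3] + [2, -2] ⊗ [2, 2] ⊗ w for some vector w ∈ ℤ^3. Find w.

w = [0, 0, -2]

Subtract the known terms from T to get the rank-1 residual R = [2, -2] ⊗ [2, 2] ⊗ w, so R[i,j,k] = a[i]·b[j]·w[k]. Pick indices with nonzero a[0]·b[0] = (2)·(2) = 4. Only the fibre through (0,0,·) is needed: R[0,0,:] = T[0,0,:] − Σₗ aₗ[0]bₗ[0]cₗ = [-3, -1, -5] − (1)·(-1)·[3, 1, -3] = [0, 0, -8]. Then w[k] = R[0,0,k] / 4 for each k, giving w = [0, 0, -8] / 4 = [0, 0, -2].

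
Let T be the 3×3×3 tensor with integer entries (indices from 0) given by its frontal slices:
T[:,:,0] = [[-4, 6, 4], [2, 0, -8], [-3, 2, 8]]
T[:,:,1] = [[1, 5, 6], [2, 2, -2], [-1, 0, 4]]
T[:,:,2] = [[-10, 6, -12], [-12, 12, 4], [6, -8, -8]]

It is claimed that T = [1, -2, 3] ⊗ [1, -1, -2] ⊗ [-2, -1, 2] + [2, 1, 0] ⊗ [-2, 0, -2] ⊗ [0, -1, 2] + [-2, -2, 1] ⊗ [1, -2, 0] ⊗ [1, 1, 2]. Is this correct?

No

Reconstruct entry (2,0,0) from the claimed factors: Σₗ aₗ[2]bₗ[0]cₗ[0] = (3)·(1)·(-2) + (0)·(-2)·(0) + (1)·(1)·(1) = -5, but T[2,0,0] = -3. The claim is false.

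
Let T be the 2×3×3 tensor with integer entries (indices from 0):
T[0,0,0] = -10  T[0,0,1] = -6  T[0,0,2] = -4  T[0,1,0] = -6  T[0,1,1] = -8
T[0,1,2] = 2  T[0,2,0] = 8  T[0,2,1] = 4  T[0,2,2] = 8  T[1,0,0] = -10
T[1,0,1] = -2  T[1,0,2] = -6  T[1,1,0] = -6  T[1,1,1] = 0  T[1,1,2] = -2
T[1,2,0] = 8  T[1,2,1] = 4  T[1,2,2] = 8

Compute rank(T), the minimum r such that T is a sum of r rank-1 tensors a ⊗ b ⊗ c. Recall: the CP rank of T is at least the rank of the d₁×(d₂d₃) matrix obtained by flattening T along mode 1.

Lower bound: the mode-3 unfolding of T (rows indexed by k, columns by (i,j) = (0,0), (0,1), (0,2), (1,0), (1,1), (1,2)) is [[-10, -6, 8, -10, -6, 8], [-6, -8, 4, -2, 0, 4], [-4, 2, 8, -6, -2, 8]].
There the 3×3 minor on rows k ∈ {0, 1, 2}, columns (i,j) ∈ {(0,0), (0,1), (0,2)} is det [[-10, -6, 8], [-6, -8, 4], [-4, 2, 8]] = 176 ≠ 0, so this unfolding has rank ≥ 3; CP rank is at least every unfolding rank, so rank(T) ≥ 3. (This is only a lower bound: in general the CP rank may exceed every unfolding rank, so we still need to exhibit 3 rank-1 terms summing to T.)
Upper bound: T is a sum of 3 rank-1 terms, T = [1, 0] ⊗ [1, 2, 0] ⊗ [0, -4, 2] + [1, 1] ⊗ [1, 1, 0] ⊗ [-2, 2, 2] + [1, 1] ⊗ [2, 1, -2] ⊗ [-4, -2, -4] (written with every a and b primitive with positive leading entry and the scale carried by c; CP decompositions are not unique, and this one is verified by expanding entrywise), so rank(T) ≤ 3.
These bounds meet, so rank(T) = 3.
Check entry T[1,1,1] = 0: (0)·(2)·(-4) + (1)·(1)·(2) + (1)·(1)·(-2) = 0.

3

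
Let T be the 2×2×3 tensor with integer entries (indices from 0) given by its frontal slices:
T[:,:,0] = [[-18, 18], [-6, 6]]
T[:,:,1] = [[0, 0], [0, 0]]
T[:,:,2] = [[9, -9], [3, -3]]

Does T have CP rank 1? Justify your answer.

If T = a ⊗ b ⊗ c then every fibre of T is a multiple of the corresponding factor, so read the factors off the fibres through the nonzero entry T[0,0,0] = -18.
The mode-1 fibre T[:,0,0] = [-18, -6] gives a = [3, 1] (primitive direction); the mode-2 fibre T[0,:,0] = [-18, 18] gives b = [1, -1]; then c[k] = T[0,0,k] / (a[0]·b[0]) = [-18, 0, 9] / 3 = [-6, 0, 3].
Expanding [3, 1] ⊗ [1, -1] ⊗ [-6, 0, 3] reproduces all 12 entries of T, so T = [3, 1] ⊗ [1, -1] ⊗ [-6, 0, 3] and rank(T) ≤ 1.
Equivalently every frontal slice T[:,:,k] is c[k] times the rank-1 matrix [3, 1] ⊗ [1, -1]. So T has rank 1 (it is nonzero).

Yes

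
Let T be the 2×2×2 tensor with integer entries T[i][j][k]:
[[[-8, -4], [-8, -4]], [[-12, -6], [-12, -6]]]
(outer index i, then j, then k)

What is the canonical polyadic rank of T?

1

Lower bound: T ≠ 0 (e.g. T[0,0,0] = -8), so rank(T) ≥ 1.
Upper bound: if T = a (x) b (x) c then every fibre of T is a multiple of the corresponding factor, so read the factors off the fibres through the nonzero entry T[0,0,0] = -8.
The mode-1 fibre T[:,0,0] = [-8, -12] gives a = [2, 3] (primitive direction); the mode-2 fibre T[0,:,0] = [-8, -8] gives b = [1, 1]; then c[k] = T[0,0,k] / (a[0]·b[0]) = [-8, -4] / 2 = [-4, -2].
Expanding [2, 3] (x) [1, 1] (x) [-4, -2] reproduces all 8 entries of T, so T = [2, 3] (x) [1, 1] (x) [-4, -2] and rank(T) ≤ 1.
These bounds meet, so rank(T) = 1.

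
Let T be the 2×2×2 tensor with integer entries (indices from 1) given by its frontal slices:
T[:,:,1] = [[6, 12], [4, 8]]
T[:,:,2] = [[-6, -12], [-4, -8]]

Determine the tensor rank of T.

Lower bound: T ≠ 0 (e.g. T[1,1,1] = 6), so rank(T) ≥ 1.
Upper bound: if T = a ⊗ b ⊗ c then every fibre of T is a multiple of the corresponding factor, so read the factors off the fibres through the nonzero entry T[1,1,1] = 6.
The mode-1 fibre T[:,1,1] = [6, 4] gives a = (3, 2) (primitive direction); the mode-2 fibre T[1,:,1] = [6, 12] gives b = (1, 2); then c[k] = T[1,1,k] / (a[1]·b[1]) = [6, -6] / 3 = (2, -2).
Expanding (3, 2) ⊗ (1, 2) ⊗ (2, -2) reproduces all 8 entries of T, so T = (3, 2) ⊗ (1, 2) ⊗ (2, -2) and rank(T) ≤ 1.
These bounds meet, so rank(T) = 1.

1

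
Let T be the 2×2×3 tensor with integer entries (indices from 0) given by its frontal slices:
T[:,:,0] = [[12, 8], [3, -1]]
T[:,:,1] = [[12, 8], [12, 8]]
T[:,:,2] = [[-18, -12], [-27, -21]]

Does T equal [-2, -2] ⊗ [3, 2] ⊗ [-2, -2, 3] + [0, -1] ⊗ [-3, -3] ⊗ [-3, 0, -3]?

Reconstruct entrywise from the claimed factors. For example, T[0,1,2] = -12 and Σₗ aₗ[0]bₗ[1]cₗ[2] = (-2)·(2)·(3) + (0)·(-3)·(-3) = -12; checking all 12 entries, every one matches. The claim holds.

Yes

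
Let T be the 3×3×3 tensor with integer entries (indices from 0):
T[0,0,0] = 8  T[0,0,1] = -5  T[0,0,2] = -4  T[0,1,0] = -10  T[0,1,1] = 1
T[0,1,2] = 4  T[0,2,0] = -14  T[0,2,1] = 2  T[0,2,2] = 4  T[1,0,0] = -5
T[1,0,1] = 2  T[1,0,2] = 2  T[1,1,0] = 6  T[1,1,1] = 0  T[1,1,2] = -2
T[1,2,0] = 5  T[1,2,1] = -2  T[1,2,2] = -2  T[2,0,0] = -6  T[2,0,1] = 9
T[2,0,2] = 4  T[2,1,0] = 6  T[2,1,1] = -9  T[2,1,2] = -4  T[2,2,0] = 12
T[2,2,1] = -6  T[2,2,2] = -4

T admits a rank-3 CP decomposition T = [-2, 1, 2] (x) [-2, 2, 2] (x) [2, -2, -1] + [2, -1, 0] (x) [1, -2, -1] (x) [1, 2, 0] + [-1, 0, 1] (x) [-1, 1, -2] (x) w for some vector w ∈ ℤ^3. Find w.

Subtract the known terms from T to get the rank-1 residual R = [-1, 0, 1] (x) [-1, 1, -2] (x) w, so R[i,j,k] = a[i]·b[j]·w[k]. Pick indices with nonzero a[0]·b[0] = (-1)·(-1) = 1. Only the fibre through (0,0,·) is needed: R[0,0,:] = T[0,0,:] − Σₗ aₗ[0]bₗ[0]cₗ = [8, -5, -4] − (-2)·(-2)·[2, -2, -1] − (2)·(1)·[1, 2, 0] = [-2, -1, 0]. Then w[k] = R[0,0,k] / 1 for each k, giving w = [-2, -1, 0] / 1 = [-2, -1, 0].

w = [-2, -1, 0]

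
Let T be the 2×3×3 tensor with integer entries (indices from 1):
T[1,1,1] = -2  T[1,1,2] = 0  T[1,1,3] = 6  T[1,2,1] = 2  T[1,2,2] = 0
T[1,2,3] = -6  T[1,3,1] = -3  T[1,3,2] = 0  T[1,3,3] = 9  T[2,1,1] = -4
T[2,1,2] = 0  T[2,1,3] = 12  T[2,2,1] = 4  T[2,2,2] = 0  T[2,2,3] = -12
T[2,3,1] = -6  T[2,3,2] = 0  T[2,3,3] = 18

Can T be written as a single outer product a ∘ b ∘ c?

Yes

The mode-1 fibre T[:,1,1] = [-2, -4] gives a = (1, 2) (primitive direction); the mode-2 fibre T[1,:,1] = [-2, 2, -3] gives b = (2, -2, 3); then c[k] = T[1,1,k] / (a[1]·b[1]) = [-2, 0, 6] / 2 = (-1, 0, 3).
Expanding (1, 2) ∘ (2, -2, 3) ∘ (-1, 0, 3) reproduces all 18 entries of T, so T = (1, 2) ∘ (2, -2, 3) ∘ (-1, 0, 3) and rank(T) ≤ 1.
Equivalently every frontal slice T[:,:,k] is c[k] times the rank-1 matrix (1, 2) ∘ (2, -2, 3). So T has rank 1 (it is nonzero).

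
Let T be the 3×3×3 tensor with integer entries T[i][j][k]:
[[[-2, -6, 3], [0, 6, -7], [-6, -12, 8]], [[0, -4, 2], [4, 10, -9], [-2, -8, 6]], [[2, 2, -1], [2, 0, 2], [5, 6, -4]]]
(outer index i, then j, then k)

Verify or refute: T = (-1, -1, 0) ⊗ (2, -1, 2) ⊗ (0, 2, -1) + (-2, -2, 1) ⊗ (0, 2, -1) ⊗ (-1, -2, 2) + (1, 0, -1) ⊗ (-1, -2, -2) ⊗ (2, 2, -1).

Reconstruct entrywise from the claimed factors. For example, T[2,2,1] = 6 and Σₗ aₗ[2]bₗ[2]cₗ[1] = (0)·(2)·(2) + (1)·(-1)·(-2) + (-1)·(-2)·(2) = 6; checking all 27 entries, every one matches. The claim holds.

Yes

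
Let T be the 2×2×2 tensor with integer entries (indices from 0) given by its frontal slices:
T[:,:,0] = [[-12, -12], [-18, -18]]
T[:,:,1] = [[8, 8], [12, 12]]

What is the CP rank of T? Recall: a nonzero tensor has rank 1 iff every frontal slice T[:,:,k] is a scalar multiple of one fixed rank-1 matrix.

Lower bound: T ≠ 0 (e.g. T[0,0,0] = -12), so rank(T) ≥ 1.
Upper bound: if T = a ⊗ b ⊗ c then every fibre of T is a multiple of the corresponding factor, so read the factors off the fibres through the nonzero entry T[0,0,0] = -12.
The mode-1 fibre T[:,0,0] = [-12, -18] gives a = (2, 3) (primitive direction); the mode-2 fibre T[0,:,0] = [-12, -12] gives b = (1, 1); then c[k] = T[0,0,k] / (a[0]·b[0]) = [-12, 8] / 2 = (-6, 4).
Expanding (2, 3) ⊗ (1, 1) ⊗ (-6, 4) reproduces all 8 entries of T, so T = (2, 3) ⊗ (1, 1) ⊗ (-6, 4) and rank(T) ≤ 1.
These bounds meet, so rank(T) = 1.

1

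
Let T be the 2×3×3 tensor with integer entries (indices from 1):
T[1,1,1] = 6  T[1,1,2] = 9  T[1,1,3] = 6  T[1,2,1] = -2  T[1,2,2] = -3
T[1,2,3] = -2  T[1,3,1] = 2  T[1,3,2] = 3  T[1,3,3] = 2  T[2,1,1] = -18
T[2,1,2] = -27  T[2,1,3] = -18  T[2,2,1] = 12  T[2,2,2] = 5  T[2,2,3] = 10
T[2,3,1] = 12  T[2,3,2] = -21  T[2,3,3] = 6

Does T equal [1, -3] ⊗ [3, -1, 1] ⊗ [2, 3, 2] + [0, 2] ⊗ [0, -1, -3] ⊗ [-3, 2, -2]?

Reconstruct entrywise from the claimed factors. For example, T[2,1,2] = -27 and Σₗ aₗ[2]bₗ[1]cₗ[2] = (-3)·(3)·(3) + (2)·(0)·(2) = -27; checking all 18 entries, every one matches. The claim holds.

Yes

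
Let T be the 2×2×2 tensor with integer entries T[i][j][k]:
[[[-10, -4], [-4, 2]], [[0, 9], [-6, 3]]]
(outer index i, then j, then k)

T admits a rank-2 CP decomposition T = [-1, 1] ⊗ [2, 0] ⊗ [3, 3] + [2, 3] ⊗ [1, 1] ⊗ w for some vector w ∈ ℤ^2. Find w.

Subtract the known terms from T to get the rank-1 residual R = [2, 3] ⊗ [1, 1] ⊗ w, so R[i,j,k] = a[i]·b[j]·w[k]. Pick indices with nonzero a[0]·b[0] = (2)·(1) = 2. Only the fibre through (0,0,·) is needed: R[0,0,:] = T[0,0,:] − Σₗ aₗ[0]bₗ[0]cₗ = [-10, -4] − (-1)·(2)·[3, 3] = [-4, 2]. Then w[k] = R[0,0,k] / 2 for each k, giving w = [-4, 2] / 2 = [-2, 1].

w = [-2, 1]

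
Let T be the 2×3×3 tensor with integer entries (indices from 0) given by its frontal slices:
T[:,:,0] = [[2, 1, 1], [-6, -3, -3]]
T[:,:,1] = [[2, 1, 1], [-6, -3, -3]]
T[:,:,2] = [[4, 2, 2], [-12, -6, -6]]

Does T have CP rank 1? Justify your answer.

Yes

The mode-1 fibre T[:,0,0] = [2, -6] gives a = (1, -3) (primitive direction); the mode-2 fibre T[0,:,0] = [2, 1, 1] gives b = (2, 1, 1); then c[k] = T[0,0,k] / (a[0]·b[0]) = [2, 2, 4] / 2 = (1, 1, 2).
Expanding (1, -3) (x) (2, 1, 1) (x) (1, 1, 2) reproduces all 18 entries of T, so T = (1, -3) (x) (2, 1, 1) (x) (1, 1, 2) and rank(T) ≤ 1.
Equivalently every frontal slice T[:,:,k] is c[k] times the rank-1 matrix (1, -3) (x) (2, 1, 1). So T has rank 1 (it is nonzero).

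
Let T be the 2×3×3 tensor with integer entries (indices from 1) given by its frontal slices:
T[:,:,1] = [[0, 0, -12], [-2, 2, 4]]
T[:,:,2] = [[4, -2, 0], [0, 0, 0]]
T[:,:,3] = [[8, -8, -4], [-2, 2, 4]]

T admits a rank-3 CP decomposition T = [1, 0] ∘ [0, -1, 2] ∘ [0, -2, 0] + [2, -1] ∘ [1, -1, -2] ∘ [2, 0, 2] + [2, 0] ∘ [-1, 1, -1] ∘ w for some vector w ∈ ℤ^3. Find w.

Subtract the known terms from T to get the rank-1 residual R = [2, 0] ∘ [-1, 1, -1] ∘ w, so R[i,j,k] = a[i]·b[j]·w[k]. Pick indices with nonzero a[1]·b[1] = (2)·(-1) = -2. Only the fibre through (1,1,·) is needed: R[1,1,:] = T[1,1,:] − Σₗ aₗ[1]bₗ[1]cₗ = [0, 4, 8] − (1)·(0)·[0, -2, 0] − (2)·(1)·[2, 0, 2] = [-4, 4, 4]. Then w[k] = R[1,1,k] / -2 for each k, giving w = [-4, 4, 4] / -2 = [2, -2, -2].

w = [2, -2, -2]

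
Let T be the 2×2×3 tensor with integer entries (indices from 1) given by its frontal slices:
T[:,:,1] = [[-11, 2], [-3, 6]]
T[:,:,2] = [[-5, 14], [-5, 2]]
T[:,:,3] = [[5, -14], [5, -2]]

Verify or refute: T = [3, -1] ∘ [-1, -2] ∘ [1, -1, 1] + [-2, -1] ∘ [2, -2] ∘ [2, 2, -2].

Reconstruct entrywise from the claimed factors. For example, T[1,1,1] = -11 and Σₗ aₗ[1]bₗ[1]cₗ[1] = (3)·(-1)·(1) + (-2)·(2)·(2) = -11; checking all 12 entries, every one matches. The claim holds.

Yes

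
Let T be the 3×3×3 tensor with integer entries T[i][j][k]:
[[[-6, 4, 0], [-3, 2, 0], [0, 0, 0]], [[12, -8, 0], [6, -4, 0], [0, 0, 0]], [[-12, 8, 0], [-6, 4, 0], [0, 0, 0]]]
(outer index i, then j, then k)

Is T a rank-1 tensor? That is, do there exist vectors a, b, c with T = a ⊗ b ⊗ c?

Yes

If T = a ⊗ b ⊗ c then every fibre of T is a multiple of the corresponding factor, so read the factors off the fibres through the nonzero entry T[0,0,0] = -6.
The mode-1 fibre T[:,0,0] = [-6, 12, -12] gives a = (1, -2, 2) (primitive direction); the mode-2 fibre T[0,:,0] = [-6, -3, 0] gives b = (2, 1, 0); then c[k] = T[0,0,k] / (a[0]·b[0]) = [-6, 4, 0] / 2 = (-3, 2, 0).
Expanding (1, -2, 2) ⊗ (2, 1, 0) ⊗ (-3, 2, 0) reproduces all 27 entries of T, so T = (1, -2, 2) ⊗ (2, 1, 0) ⊗ (-3, 2, 0) and rank(T) ≤ 1.
Equivalently every frontal slice T[:,:,k] is c[k] times the rank-1 matrix (1, -2, 2) ⊗ (2, 1, 0). So T has rank 1 (it is nonzero).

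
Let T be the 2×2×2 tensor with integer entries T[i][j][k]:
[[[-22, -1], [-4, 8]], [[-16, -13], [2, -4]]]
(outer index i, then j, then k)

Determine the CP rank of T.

Lower bound: the mode-2 unfolding of T (rows indexed by j, columns by (i,k) = (0,0), (0,1), (1,0), (1,1)) is [[-22, -1, -16, -13], [-4, 8, 2, -4]].
There the 2×2 minor on rows j ∈ {0, 1}, columns (i,k) ∈ {(0,0), (0,1)} is det [[-22, -1], [-4, 8]] = -180 ≠ 0, so this unfolding has rank ≥ 2; CP rank is at least every unfolding rank, so rank(T) ≥ 2. (Flattening ranks never certify an upper bound on CP rank; for that we must actually write T with 2 rank-1 terms.)
Upper bound — finding two terms. Write S_k = T[:,:,k] for the frontal slices: S₀ = [[-22, -4], [-16, 2]], S₁ = [[-1, 8], [-13, -4]].
If T = a₁ ⊗ b₁ ⊗ c₁ + a₂ ⊗ b₂ ⊗ c₂ then each S_k = c₁[k]·a₁b₁ᵀ + c₂[k]·a₂b₂ᵀ. S₀ and S₁ are linearly independent, so a₁b₁ᵀ and a₂b₂ᵀ must span the same plane of matrices: they are the rank-1 matrices of the form x·S₀ + y·S₁.
det(x·S₀ + y·S₁) is −108·x² + 162·xy + 108·y² = (-54)·(x − 2·y)(2·x + y), vanishing at (x:y) = (2:1) and (1:-2).
M₁ = 2·S₀ + S₁ = [[-45, 0], [-45, 0]] = (-45)·[1, 1][1, 0]ᵀ and M₂ = S₀ − 2·S₁ = [[-20, -20], [10, 10]] = (-10)·[2, -1][1, 1]ᵀ, so take a₁ = [1, 1], b₁ = [1, 0], a₂ = [2, -1], b₂ = [1, 1].
Each slice is an integer combination of E₁ = a₁b₁ᵀ and E₂ = a₂b₂ᵀ: S₀ = −18·E₁ − 2·E₂, S₁ = −9·E₁ + 4·E₂; reading off coefficients, c₁ = [-18, -9] and c₂ = [-2, 4].
Hence T = [1, 1] ⊗ [1, 0] ⊗ [-18, -9] + [2, -1] ⊗ [1, 1] ⊗ [-2, 4], so rank(T) ≤ 2.
These bounds meet, so rank(T) = 2.

2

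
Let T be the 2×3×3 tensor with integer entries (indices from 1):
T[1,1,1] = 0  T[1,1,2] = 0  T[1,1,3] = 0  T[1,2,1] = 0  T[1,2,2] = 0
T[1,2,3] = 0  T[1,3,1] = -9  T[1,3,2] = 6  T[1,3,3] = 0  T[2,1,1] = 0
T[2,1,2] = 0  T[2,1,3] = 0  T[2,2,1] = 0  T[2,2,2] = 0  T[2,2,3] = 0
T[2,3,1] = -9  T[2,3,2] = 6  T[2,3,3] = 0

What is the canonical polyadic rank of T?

Lower bound: T ≠ 0 (e.g. T[1,3,1] = -9), so rank(T) ≥ 1.
Upper bound: if T = a ⊗ b ⊗ c then every fibre of T is a multiple of the corresponding factor, so read the factors off the fibres through the nonzero entry T[1,3,1] = -9.
The mode-1 fibre T[:,3,1] = [-9, -9] gives a = (1, 1) (primitive direction); the mode-2 fibre T[1,:,1] = [0, 0, -9] gives b = (0, 0, 1); then c[k] = T[1,3,k] / (a[1]·b[3]) = [-9, 6, 0] / 1 = (-9, 6, 0).
Expanding (1, 1) ⊗ (0, 0, 1) ⊗ (-9, 6, 0) reproduces all 18 entries of T, so T = (1, 1) ⊗ (0, 0, 1) ⊗ (-9, 6, 0) and rank(T) ≤ 1.
These bounds meet, so rank(T) = 1.
Check entry T[2,2,1] = 0: (1)·(0)·(-9) = 0.

1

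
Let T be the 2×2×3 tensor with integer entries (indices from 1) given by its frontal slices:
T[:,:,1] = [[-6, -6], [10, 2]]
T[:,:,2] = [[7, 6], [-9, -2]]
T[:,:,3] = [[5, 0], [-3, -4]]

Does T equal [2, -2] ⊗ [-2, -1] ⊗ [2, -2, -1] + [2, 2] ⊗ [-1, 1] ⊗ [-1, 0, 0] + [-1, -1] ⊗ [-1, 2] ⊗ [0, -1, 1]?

Reconstruct entrywise from the claimed factors. For example, T[1,2,2] = 6 and Σₗ aₗ[1]bₗ[2]cₗ[2] = (2)·(-1)·(-2) + (2)·(1)·(0) + (-1)·(2)·(-1) = 6; checking all 12 entries, every one matches. The claim holds.

Yes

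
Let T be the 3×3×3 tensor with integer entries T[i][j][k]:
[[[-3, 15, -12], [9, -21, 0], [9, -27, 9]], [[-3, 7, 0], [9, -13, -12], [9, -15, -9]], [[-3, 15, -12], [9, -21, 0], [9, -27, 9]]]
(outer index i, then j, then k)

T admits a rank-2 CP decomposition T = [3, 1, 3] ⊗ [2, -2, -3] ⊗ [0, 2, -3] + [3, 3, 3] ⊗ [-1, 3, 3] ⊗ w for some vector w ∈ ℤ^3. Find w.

w = [1, -1, -2]

Subtract the known terms from T to get the rank-1 residual R = [3, 3, 3] ⊗ [-1, 3, 3] ⊗ w, so R[i,j,k] = a[i]·b[j]·w[k]. Pick indices with nonzero a[0]·b[0] = (3)·(-1) = -3. Only the fibre through (0,0,·) is needed: R[0,0,:] = T[0,0,:] − Σₗ aₗ[0]bₗ[0]cₗ = [-3, 15, -12] − (3)·(2)·[0, 2, -3] = [-3, 3, 6]. Then w[k] = R[0,0,k] / -3 for each k, giving w = [-3, 3, 6] / -3 = [1, -1, -2].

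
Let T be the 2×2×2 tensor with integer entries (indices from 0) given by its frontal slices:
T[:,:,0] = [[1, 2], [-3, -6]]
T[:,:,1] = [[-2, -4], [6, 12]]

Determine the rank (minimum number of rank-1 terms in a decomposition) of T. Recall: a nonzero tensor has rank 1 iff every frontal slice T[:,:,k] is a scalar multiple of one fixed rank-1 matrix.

1

Lower bound: T ≠ 0 (e.g. T[0,0,0] = 1), so rank(T) ≥ 1.
Upper bound: if T = a ⊗ b ⊗ c then every fibre of T is a multiple of the corresponding factor, so read the factors off the fibres through the nonzero entry T[0,0,0] = 1.
The mode-1 fibre T[:,0,0] = [1, -3] gives a = [1, -3] (primitive direction); the mode-2 fibre T[0,:,0] = [1, 2] gives b = [1, 2]; then c[k] = T[0,0,k] / (a[0]·b[0]) = [1, -2] / 1 = [1, -2].
Expanding [1, -3] ⊗ [1, 2] ⊗ [1, -2] reproduces all 8 entries of T, so T = [1, -3] ⊗ [1, 2] ⊗ [1, -2] and rank(T) ≤ 1.
These bounds meet, so rank(T) = 1.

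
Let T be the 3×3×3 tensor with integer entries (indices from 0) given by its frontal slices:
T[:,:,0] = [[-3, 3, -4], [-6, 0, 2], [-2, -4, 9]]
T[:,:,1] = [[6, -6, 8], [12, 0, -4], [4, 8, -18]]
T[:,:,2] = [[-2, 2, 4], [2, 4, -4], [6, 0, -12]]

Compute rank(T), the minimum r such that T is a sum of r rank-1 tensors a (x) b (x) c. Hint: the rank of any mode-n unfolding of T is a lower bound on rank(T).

Lower bound: in the mode-2 unfolding of T (rows indexed by j, columns by (i,k)) the 3×3 minor on rows j ∈ {0, 1, 2}, columns (i,k) ∈ {(0,0), (0,2), (1,0)} is det [[-3, -2, -6], [3, 2, 0], [-4, 4, 2]] = -120 ≠ 0, so that unfolding has rank ≥ 3 and hence rank(T) ≥ 3 (CP rank is at least every unfolding rank, though it can be larger).
Upper bound: T is a sum of 3 rank-1 terms, T = [0, 1, 1] (x) [1, 2, -2] (x) [-2, 4, 2] + [1, 0, -2] (x) [1, -1, -2] (x) [1, -2, -2] + [2, 2, -1] (x) [2, -2, 1] (x) [-1, 2, 0] (written with every a and b primitive with positive leading entry and the scale carried by c; CP decompositions are not unique, and this one is verified by expanding entrywise), so rank(T) ≤ 3.
These bounds meet, so rank(T) = 3.

3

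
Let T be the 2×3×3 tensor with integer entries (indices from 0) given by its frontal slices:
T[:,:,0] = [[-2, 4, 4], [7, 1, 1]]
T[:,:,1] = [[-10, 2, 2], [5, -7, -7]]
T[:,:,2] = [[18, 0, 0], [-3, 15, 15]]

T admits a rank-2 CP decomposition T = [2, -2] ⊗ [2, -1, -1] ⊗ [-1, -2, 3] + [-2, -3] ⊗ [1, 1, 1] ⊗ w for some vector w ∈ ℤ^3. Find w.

w = [-1, 1, -3]

Subtract the known terms from T to get the rank-1 residual R = [-2, -3] ⊗ [1, 1, 1] ⊗ w, so R[i,j,k] = a[i]·b[j]·w[k]. Pick indices with nonzero a[0]·b[0] = (-2)·(1) = -2. Only the fibre through (0,0,·) is needed: R[0,0,:] = T[0,0,:] − Σₗ aₗ[0]bₗ[0]cₗ = [-2, -10, 18] − (2)·(2)·[-1, -2, 3] = [2, -2, 6]. Then w[k] = R[0,0,k] / -2 for each k, giving w = [2, -2, 6] / -2 = [-1, 1, -3].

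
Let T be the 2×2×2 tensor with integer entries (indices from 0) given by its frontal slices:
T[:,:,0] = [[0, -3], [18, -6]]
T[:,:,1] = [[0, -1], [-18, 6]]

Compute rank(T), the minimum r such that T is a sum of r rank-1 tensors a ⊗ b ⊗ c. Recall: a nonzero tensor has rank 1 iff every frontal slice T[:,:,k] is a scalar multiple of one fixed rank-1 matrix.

2

Lower bound: the mode-3 unfolding of T (rows indexed by k, columns by (i,j) = (0,0), (0,1), (1,0), (1,1)) is [[0, -3, 18, -6], [0, -1, -18, 6]].
There the 2×2 minor on rows k ∈ {0, 1}, columns (i,j) ∈ {(0,1), (1,0)} is det [[-3, 18], [-1, -18]] = 72 ≠ 0, so this unfolding has rank ≥ 2; CP rank is at least every unfolding rank, so rank(T) ≥ 2. (Flattening ranks never certify an upper bound on CP rank; for that we must actually write T with 2 rank-1 terms.)
Upper bound — finding two terms. Write S_k = T[:,:,k] for the frontal slices: S₀ = [[0, -3], [18, -6]], S₁ = [[0, -1], [-18, 6]].
If T = a₁ ⊗ b₁ ⊗ c₁ + a₂ ⊗ b₂ ⊗ c₂ then each S_k = c₁[k]·a₁b₁ᵀ + c₂[k]·a₂b₂ᵀ. S₀ and S₁ are linearly independent, so a₁b₁ᵀ and a₂b₂ᵀ must span the same plane of matrices: they are the rank-1 matrices of the form x·S₀ + y·S₁.
det(x·S₀ + y·S₁) is 54·x² − 36·xy − 18·y² = 18·(x − y)(3·x + y), vanishing at (x:y) = (1:1) and (1:-3).
M₁ = S₀ + S₁ = [[0, -4], [0, 0]] = (-4)·[1, 0][0, 1]ᵀ and M₂ = S₀ − 3·S₁ = [[0, 0], [72, -24]] = 24·[0, 1][3, -1]ᵀ, so take a₁ = [1, 0], b₁ = [0, 1], a₂ = [0, 1], b₂ = [3, -1].
Each slice is an integer combination of E₁ = a₁b₁ᵀ and E₂ = a₂b₂ᵀ: S₀ = −3·E₁ + 6·E₂, S₁ = −E₁ − 6·E₂; reading off coefficients, c₁ = [-3, -1] and c₂ = [6, -6].
Hence T = [1, 0] ⊗ [0, 1] ⊗ [-3, -1] + [0, 1] ⊗ [3, -1] ⊗ [6, -6], so rank(T) ≤ 2.
These bounds meet, so rank(T) = 2.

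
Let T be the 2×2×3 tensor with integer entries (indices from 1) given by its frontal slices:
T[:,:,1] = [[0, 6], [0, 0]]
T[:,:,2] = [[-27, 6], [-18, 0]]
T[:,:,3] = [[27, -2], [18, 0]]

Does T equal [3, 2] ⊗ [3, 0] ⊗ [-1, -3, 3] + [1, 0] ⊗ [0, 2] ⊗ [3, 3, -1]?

No

Reconstruct entry (1,1,1) from the claimed factors: Σₗ aₗ[1]bₗ[1]cₗ[1] = (3)·(3)·(-1) + (1)·(0)·(3) = -9, but T[1,1,1] = 0. The claim is false.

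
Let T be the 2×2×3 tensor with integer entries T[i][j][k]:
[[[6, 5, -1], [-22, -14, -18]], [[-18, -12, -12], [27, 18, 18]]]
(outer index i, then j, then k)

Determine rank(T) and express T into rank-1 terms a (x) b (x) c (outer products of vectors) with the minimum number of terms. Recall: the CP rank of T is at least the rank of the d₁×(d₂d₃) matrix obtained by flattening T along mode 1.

Lower bound: the mode-1 unfolding of T (rows indexed by i, columns by (j,k) = (0,0), (0,1), (0,2), (1,0), (1,1), (1,2)) is [[6, 5, -1, -22, -14, -18], [-18, -12, -12, 27, 18, 18]].
There the 2×2 minor on rows i ∈ {0, 1}, columns (j,k) ∈ {(0,0), (0,1)} is det [[6, 5], [-18, -12]] = 18 ≠ 0, so this unfolding has rank ≥ 2; CP rank is at least every unfolding rank, so rank(T) ≥ 2. (Unfolding ranks only ever bound the CP rank from below — rank(T) can be strictly larger than all of them — so the matching upper bound has to come from an explicit 2-term decomposition.)
Upper bound — finding two terms. Write S_k = T[:,:,k] for the frontal slices: S₀ = [[6, -22], [-18, 27]], S₁ = [[5, -14], [-12, 18]], S₂ = [[-1, -18], [-12, 18]].
If T = a₁ (x) b₁ (x) c₁ + a₂ (x) b₂ (x) c₂ then each S_k = c₁[k]·a₁b₁ᵀ + c₂[k]·a₂b₂ᵀ. S₀ and S₁ are linearly independent, so a₁b₁ᵀ and a₂b₂ᵀ must span the same plane of matrices: they are the rank-1 matrices of the form x·S₀ + y·S₁.
det(x·S₀ + y·S₁) is −234·x² − 273·xy − 78·y² = (-39)·(3·x + 2·y)(2·x + y), vanishing at (x:y) = (2:-3) and (1:-2).
M₁ = 2·S₀ − 3·S₁ = [[-3, -2], [0, 0]] = −[1, 0][3, 2]ᵀ and M₂ = S₀ − 2·S₁ = [[-4, 6], [6, -9]] = −[2, -3][2, -3]ᵀ, so take a₁ = [1, 0], b₁ = [3, 2], a₂ = [2, -3], b₂ = [2, -3].
Each slice is an integer combination of E₁ = a₁b₁ᵀ and E₂ = a₂b₂ᵀ: S₀ = −2·E₁ + 3·E₂, S₁ = −E₁ + 2·E₂, S₂ = −3·E₁ + 2·E₂; reading off coefficients, c₁ = [-2, -1, -3] and c₂ = [3, 2, 2].
Hence T = [1, 0] (x) [3, 2] (x) [-2, -1, -3] + [2, -3] (x) [2, -3] (x) [3, 2, 2], so rank(T) ≤ 2.
These bounds meet, so rank(T) = 2.

rank(T) = 2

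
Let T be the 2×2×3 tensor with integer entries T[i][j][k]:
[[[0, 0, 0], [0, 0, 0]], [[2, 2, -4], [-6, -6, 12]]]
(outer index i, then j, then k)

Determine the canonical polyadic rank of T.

Lower bound: T ≠ 0 (e.g. T[1,0,0] = 2), so rank(T) ≥ 1.
Upper bound: the mode-1 fibre T[:,0,0] = [0, 2] gives a = (0, 1) (primitive direction); the mode-2 fibre T[1,:,0] = [2, -6] gives b = (1, -3); then c[k] = T[1,0,k] / (a[1]·b[0]) = [2, 2, -4] / 1 = (2, 2, -4).
Expanding (0, 1) ⊗ (1, -3) ⊗ (2, 2, -4) reproduces all 12 entries of T, so T = (0, 1) ⊗ (1, -3) ⊗ (2, 2, -4) and rank(T) ≤ 1.
These bounds meet, so rank(T) = 1.

1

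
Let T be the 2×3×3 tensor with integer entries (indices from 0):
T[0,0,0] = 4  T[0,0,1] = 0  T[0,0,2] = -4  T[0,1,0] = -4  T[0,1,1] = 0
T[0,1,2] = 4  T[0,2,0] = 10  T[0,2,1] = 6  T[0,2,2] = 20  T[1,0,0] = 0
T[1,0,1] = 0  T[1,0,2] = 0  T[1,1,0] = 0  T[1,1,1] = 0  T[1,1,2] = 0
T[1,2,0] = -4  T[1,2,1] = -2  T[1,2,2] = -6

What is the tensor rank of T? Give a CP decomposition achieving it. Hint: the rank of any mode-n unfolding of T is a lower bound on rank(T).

rank(T) = 2

Lower bound: in the mode-3 unfolding of T (rows indexed by k, columns by (i,j)) the 2×2 minor on rows k ∈ {0, 1}, columns (i,j) ∈ {(0,0), (0,2)} is det [[4, 10], [0, 6]] = 24 ≠ 0, so that unfolding has rank ≥ 2 and hence rank(T) ≥ 2 (CP rank is at least every unfolding rank, though it can be larger).
Upper bound: with S_k = T[:,:,k], the two rank-1 terms a₁b₁ᵀ, a₂b₂ᵀ are the rank-1 members of the pencil x·S₀ + y·S₁.
The 2×2 minor of x·S₀ + y·S₁ on rows {0,1}, columns {0,2} is −16·x² − 8·xy = (-8)·(2·x + y)(x), vanishing at (x:y) = (1:-2) and (0:1).
M₁ = S₀ − 2·S₁ = [[4, -4, -2], [0, 0, 0]] = 2·(1, 0)(2, -2, -1)ᵀ and M₂ = S₁ = [[0, 0, 6], [0, 0, -2]] = 2·(3, -1)(0, 0, 1)ᵀ, so take a₁ = (1, 0), b₁ = (2, -2, -1), a₂ = (3, -1), b₂ = (0, 0, 1).
Each slice is an integer combination of E₁ = a₁b₁ᵀ and E₂ = a₂b₂ᵀ: S₀ = 2·E₁ + 4·E₂, S₁ = 2·E₂, S₂ = −2·E₁ + 6·E₂; reading off coefficients, c₁ = (2, 0, -2) and c₂ = (4, 2, 6).
Hence T = (1, 0) ⊗ (2, -2, -1) ⊗ (2, 0, -2) + (3, -1) ⊗ (0, 0, 1) ⊗ (4, 2, 6), so rank(T) ≤ 2.
These bounds meet, so rank(T) = 2.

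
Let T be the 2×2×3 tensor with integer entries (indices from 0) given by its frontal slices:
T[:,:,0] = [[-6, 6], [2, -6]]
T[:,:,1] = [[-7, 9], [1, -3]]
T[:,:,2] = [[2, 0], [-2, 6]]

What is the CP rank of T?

Lower bound: the mode-3 unfolding of T (rows indexed by k, columns by (i,j) = (0,0), (0,1), (1,0), (1,1)) is [[-6, 6, 2, -6], [-7, 9, 1, -3], [2, 0, -2, 6]].
There the 2×2 minor on rows k ∈ {0, 1}, columns (i,j) ∈ {(0,0), (0,1)} is det [[-6, 6], [-7, 9]] = -12 ≠ 0, so this unfolding has rank ≥ 2; CP rank is at least every unfolding rank, so rank(T) ≥ 2. (Flattening ranks never certify an upper bound on CP rank; for that we must actually write T with 2 rank-1 terms.)
Upper bound — finding two terms. Write S_k = T[:,:,k] for the frontal slices: S₀ = [[-6, 6], [2, -6]], S₁ = [[-7, 9], [1, -3]], S₂ = [[2, 0], [-2, 6]].
If T = a₁ ⊗ b₁ ⊗ c₁ + a₂ ⊗ b₂ ⊗ c₂ then each S_k = c₁[k]·a₁b₁ᵀ + c₂[k]·a₂b₂ᵀ. S₀ and S₁ are linearly independent, so a₁b₁ᵀ and a₂b₂ᵀ must span the same plane of matrices: they are the rank-1 matrices of the form x·S₀ + y·S₁.
det(x·S₀ + y·S₁) is 24·x² + 36·xy + 12·y² = 12·(x + y)(2·x + y), vanishing at (x:y) = (1:-1) and (1:-2).
M₁ = S₀ − S₁ = [[1, -3], [1, -3]] = [1, 1][1, -3]ᵀ and M₂ = S₀ − 2·S₁ = [[8, -12], [0, 0]] = 4·[1, 0][2, -3]ᵀ, so take a₁ = [1, 1], b₁ = [1, -3], a₂ = [1, 0], b₂ = [2, -3].
Each slice is an integer combination of E₁ = a₁b₁ᵀ and E₂ = a₂b₂ᵀ: S₀ = 2·E₁ − 4·E₂, S₁ = E₁ − 4·E₂, S₂ = −2·E₁ + 2·E₂; reading off coefficients, c₁ = [2, 1, -2] and c₂ = [-4, -4, 2].
Hence T = [1, 1] ⊗ [1, -3] ⊗ [2, 1, -2] + [1, 0] ⊗ [2, -3] ⊗ [-4, -4, 2], so rank(T) ≤ 2.
These bounds meet, so rank(T) = 2.
Check entry T[1,0,1] = 1: (1)·(1)·(1) + (0)·(2)·(-4) = 1.

2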